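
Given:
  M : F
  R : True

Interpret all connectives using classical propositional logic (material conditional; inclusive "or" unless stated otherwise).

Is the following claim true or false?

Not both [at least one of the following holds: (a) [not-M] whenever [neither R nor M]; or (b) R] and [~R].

True.

Values: R=T, M=F.
This is (((R nor M) -> ~M) | R) nand ~R.

R nor M = T nor F = F
~M = ~F = T
(R nor M) -> ~M = F -> T = T
((R nor M) -> ~M) | R = T | T = T
~R = ~T = F
(((R nor M) -> ~M) | R) nand ~R = T nand F = T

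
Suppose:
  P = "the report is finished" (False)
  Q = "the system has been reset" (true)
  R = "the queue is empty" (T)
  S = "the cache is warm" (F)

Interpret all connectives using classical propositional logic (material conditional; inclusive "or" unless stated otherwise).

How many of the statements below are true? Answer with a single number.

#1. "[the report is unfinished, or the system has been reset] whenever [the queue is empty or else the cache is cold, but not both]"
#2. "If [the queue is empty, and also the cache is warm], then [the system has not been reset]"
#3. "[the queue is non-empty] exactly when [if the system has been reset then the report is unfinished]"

#1: Formalization: (R ⊕ ¬S) → (¬P ∨ Q)

¬S = ¬F = T
R ⊕ ¬S = T ⊕ T = F
¬P = ¬F = T
¬P ∨ Q = T ∨ T = T
(R ⊕ ¬S) → (¬P ∨ Q) = F → T = T
Thus #1 is true.

#2: Formalization: (R ∧ S) → ¬Q

R ∧ S = T ∧ F = F
¬Q = ¬T = F
(R ∧ S) → ¬Q = F → F = T
So #2 is true.

#3: Parsed as ¬R ↔ (Q → ¬P)

¬R = ¬T = F
¬P = ¬F = T
Q → ¬P = T → T = T
¬R ↔ (Q → ¬P) = F ↔ T = F
Thus #3 is false.

Count: 2.

2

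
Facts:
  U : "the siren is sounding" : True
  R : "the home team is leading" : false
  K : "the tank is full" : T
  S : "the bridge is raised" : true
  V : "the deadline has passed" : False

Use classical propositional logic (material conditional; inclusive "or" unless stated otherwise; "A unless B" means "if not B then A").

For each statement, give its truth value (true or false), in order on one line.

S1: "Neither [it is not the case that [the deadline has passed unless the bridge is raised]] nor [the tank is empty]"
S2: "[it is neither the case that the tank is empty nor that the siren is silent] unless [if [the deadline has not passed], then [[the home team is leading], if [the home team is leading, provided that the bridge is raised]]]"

S1 true; S2 true

S1: This is not (V or S) nor not K.

V or S = False or True = True
not (V or S) = not True = False
not K = not True = False
not (V or S) nor not K = False nor False = True
Hence S1 is true.

S2: In symbols: (not K nor not U) or (not V -> ((S -> R) -> R))

not K = not True = False
not U = not True = False
not K nor not U = False nor False = True
not V = not False = True
S -> R = True -> False = False
(S -> R) -> R = False -> False = True
not V -> ((S -> R) -> R) = True -> True = True
(not K nor not U) or (not V -> ((S -> R) -> R)) = True or True = True
Hence S2 is true.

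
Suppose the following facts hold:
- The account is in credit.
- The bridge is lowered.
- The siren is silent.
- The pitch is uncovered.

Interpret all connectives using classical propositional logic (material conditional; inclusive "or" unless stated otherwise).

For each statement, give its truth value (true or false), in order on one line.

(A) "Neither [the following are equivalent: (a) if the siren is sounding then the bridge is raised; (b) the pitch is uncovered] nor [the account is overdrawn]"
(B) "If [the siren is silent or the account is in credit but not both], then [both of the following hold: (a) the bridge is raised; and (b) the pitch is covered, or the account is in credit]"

Let L = "the siren is sounding" (F), U = "the bridge is raised" (F), Q = "the pitch is covered" (F), G = "the account is overdrawn" (F).

(A): Parsed as ((L → U) ↔ ¬Q) ↓ G

L → U = F → F = T
¬Q = ¬F = T
(L → U) ↔ ¬Q = T ↔ T = T
((L → U) ↔ ¬Q) ↓ G = T ↓ F = F
So (A) is false.

(B): Parsed as (¬L ⊕ ¬G) → (U ∧ (Q ∨ ¬G))

¬L = ¬F = T
¬G = ¬F = T
¬L ⊕ ¬G = T ⊕ T = F
¬G = ¬F = T
Q ∨ ¬G = F ∨ T = T
U ∧ (Q ∨ ¬G) = F ∧ T = F
(¬L ⊕ ¬G) → (U ∧ (Q ∨ ¬G)) = F → F = T
So (B) is true.

(A) false; (B) true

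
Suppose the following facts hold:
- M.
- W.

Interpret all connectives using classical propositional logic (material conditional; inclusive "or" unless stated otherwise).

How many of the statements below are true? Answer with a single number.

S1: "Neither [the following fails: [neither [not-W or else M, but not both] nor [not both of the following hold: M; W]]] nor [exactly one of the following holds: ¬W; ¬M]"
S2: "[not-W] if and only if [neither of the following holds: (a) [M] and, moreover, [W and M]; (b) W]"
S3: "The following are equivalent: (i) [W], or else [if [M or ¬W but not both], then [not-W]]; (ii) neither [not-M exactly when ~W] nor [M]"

1

S1: Formalization: not ((not W xor M) nor (M nand W)) nor (not W xor not M)

not W = not True = False
not W xor M = False xor True = True
M nand W = True nand True = False
(not W xor M) nor (M nand W) = True nor False = False
not ((not W xor M) nor (M nand W)) = not False = True
not W = not True = False
not M = not True = False
not W xor not M = False xor False = False
not ((not W xor M) nor (M nand W)) nor (not W xor not M) = True nor False = False
Thus S1 is false.

S2: Parsed as not W iff ((M and (W and M)) nor W)

not W = not True = False
W and M = True and True = True
M and (W and M) = True and True = True
(M and (W and M)) nor W = True nor True = False
not W iff ((M and (W and M)) nor W) = False iff False = True
Hence S2 is true.

S3: Formalization: (W or ((M xor not W) -> not W)) iff ((not M iff not W) nor M)

not W = not True = False
M xor not W = True xor False = True
not W = not True = False
(M xor not W) -> not W = True -> False = False
W or ((M xor not W) -> not W) = True or False = True
not M = not True = False
not W = not True = False
not M iff not W = False iff False = True
(not M iff not W) nor M = True nor True = False
(W or ((M xor not W) -> not W)) iff ((not M iff not W) nor M) = True iff False = False
So S3 is false.

True statements: 1.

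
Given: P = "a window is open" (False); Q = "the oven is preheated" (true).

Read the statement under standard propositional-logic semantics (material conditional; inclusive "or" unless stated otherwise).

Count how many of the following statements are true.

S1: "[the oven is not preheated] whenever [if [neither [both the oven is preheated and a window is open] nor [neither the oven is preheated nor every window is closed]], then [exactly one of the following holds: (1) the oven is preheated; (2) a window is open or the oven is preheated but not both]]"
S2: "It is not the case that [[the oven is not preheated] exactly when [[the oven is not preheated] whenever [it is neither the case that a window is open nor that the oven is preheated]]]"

2

S1: In symbols: (((Q ∧ P) ↓ (Q ↓ ¬P)) → (Q ⊕ (P ⊕ Q))) → ¬Q

Q ∧ P = T ∧ F = F
¬P = ¬F = T
Q ↓ ¬P = T ↓ T = F
(Q ∧ P) ↓ (Q ↓ ¬P) = F ↓ F = T
P ⊕ Q = F ⊕ T = T
Q ⊕ (P ⊕ Q) = T ⊕ T = F
((Q ∧ P) ↓ (Q ↓ ¬P)) → (Q ⊕ (P ⊕ Q)) = T → F = F
¬Q = ¬T = F
(((Q ∧ P) ↓ (Q ↓ ¬P)) → (Q ⊕ (P ⊕ Q))) → ¬Q = F → F = T
So S1 is true.

S2: Parsed as ¬(¬Q ↔ ((P ↓ Q) → ¬Q))

¬Q = ¬T = F
P ↓ Q = F ↓ T = F
¬Q = ¬T = F
(P ↓ Q) → ¬Q = F → F = T
¬Q ↔ ((P ↓ Q) → ¬Q) = F ↔ T = F
¬(¬Q ↔ ((P ↓ Q) → ¬Q)) = ¬F = T
Hence S2 is true.

Count: 2.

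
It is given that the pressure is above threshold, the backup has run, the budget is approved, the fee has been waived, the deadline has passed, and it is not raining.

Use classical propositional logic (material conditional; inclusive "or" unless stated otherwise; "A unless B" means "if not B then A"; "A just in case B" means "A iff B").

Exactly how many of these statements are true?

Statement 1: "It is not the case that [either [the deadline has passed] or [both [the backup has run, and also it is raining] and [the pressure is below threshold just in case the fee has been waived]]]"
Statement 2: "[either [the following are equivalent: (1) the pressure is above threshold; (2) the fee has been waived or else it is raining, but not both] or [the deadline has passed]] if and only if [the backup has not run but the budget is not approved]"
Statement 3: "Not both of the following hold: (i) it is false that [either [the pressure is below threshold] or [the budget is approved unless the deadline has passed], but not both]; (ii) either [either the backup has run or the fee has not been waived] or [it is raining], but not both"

1

Let U = "the deadline has passed" (T), Q = "the backup has run" (T), V = "it is raining" (F), P = "the pressure is above threshold" (T), S = "the fee has been waived" (T), R = "the budget is approved" (T).

Statement 1: Parsed as ~(U | ((Q & V) & (~P <-> S)))

Q & V = T & F = F
~P = ~T = F
~P <-> S = F <-> T = F
(Q & V) & (~P <-> S) = F & F = F
U | ((Q & V) & (~P <-> S)) = T | F = T
~(U | ((Q & V) & (~P <-> S))) = ~T = F
So Statement 1 is false.

Statement 2: In symbols: ((P <-> (S xor V)) | U) <-> (~Q & ~R)

S xor V = T xor F = T
P <-> (S xor V) = T <-> T = T
(P <-> (S xor V)) | U = T | T = T
~Q = ~T = F
~R = ~T = F
~Q & ~R = F & F = F
((P <-> (S xor V)) | U) <-> (~Q & ~R) = T <-> F = F
Hence Statement 2 is false.

Statement 3: Formalization: ~(~P xor (R | U)) nand ((Q | ~S) xor V)

~P = ~T = F
R | U = T | T = T
~P xor (R | U) = F xor T = T
~(~P xor (R | U)) = ~T = F
~S = ~T = F
Q | ~S = T | F = T
(Q | ~S) xor V = T xor F = T
~(~P xor (R | U)) nand ((Q | ~S) xor V) = F nand T = T
Thus Statement 3 is true.

1 of the 3 statements is true (Statement 3).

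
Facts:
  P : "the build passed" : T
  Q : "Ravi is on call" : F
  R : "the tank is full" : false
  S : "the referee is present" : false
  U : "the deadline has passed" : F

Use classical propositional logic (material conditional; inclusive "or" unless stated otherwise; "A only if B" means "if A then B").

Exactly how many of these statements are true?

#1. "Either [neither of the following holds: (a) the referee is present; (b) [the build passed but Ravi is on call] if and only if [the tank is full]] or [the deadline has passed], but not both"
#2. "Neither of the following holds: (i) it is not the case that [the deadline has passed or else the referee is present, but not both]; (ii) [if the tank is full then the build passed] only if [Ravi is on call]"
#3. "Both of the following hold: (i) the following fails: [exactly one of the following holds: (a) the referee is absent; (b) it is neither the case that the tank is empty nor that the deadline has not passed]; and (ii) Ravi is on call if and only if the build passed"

#1: Formalization: (S nor ((P & Q) <-> R)) xor U

P & Q = T & F = F
(P & Q) <-> R = F <-> F = T
S nor ((P & Q) <-> R) = F nor T = F
(S nor ((P & Q) <-> R)) xor U = F xor F = F
Hence #1 is false.

#2: This is ~(U xor S) nor ((R -> P) -> Q).

U xor S = F xor F = F
~(U xor S) = ~F = T
R -> P = F -> T = T
(R -> P) -> Q = T -> F = F
~(U xor S) nor ((R -> P) -> Q) = T nor F = F
Thus #2 is false.

#3: In symbols: ~(~S xor (~R nor ~U)) & (Q <-> P)

~S = ~F = T
~R = ~F = T
~U = ~F = T
~R nor ~U = T nor T = F
~S xor (~R nor ~U) = T xor F = T
~(~S xor (~R nor ~U)) = ~T = F
Q <-> P = F <-> T = F
~(~S xor (~R nor ~U)) & (Q <-> P) = F & F = F
Hence #3 is false.

True statements: 0 (none).

0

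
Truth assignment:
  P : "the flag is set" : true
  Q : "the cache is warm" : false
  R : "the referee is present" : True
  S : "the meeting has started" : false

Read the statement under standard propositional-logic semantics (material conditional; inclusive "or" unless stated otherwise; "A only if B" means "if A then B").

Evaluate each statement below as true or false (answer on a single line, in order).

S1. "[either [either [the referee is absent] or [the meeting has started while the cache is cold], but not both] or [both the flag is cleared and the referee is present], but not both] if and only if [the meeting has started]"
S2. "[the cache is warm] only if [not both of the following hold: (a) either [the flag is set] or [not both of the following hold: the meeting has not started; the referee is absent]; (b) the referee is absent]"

S1 true; S2 true

S1: In symbols: ((~R xor (S & ~Q)) xor (~P & R)) <-> S

~R = ~T = F
~Q = ~F = T
S & ~Q = F & T = F
~R xor (S & ~Q) = F xor F = F
~P = ~T = F
~P & R = F & T = F
(~R xor (S & ~Q)) xor (~P & R) = F xor F = F
((~R xor (S & ~Q)) xor (~P & R)) <-> S = F <-> F = T
Thus S1 is true.

S2: This is Q -> ((P | (~S nand ~R)) nand ~R).

~S = ~F = T
~R = ~T = F
~S nand ~R = T nand F = T
P | (~S nand ~R) = T | T = T
~R = ~T = F
(P | (~S nand ~R)) nand ~R = T nand F = T
Q -> ((P | (~S nand ~R)) nand ~R) = F -> T = T
Thus S2 is true.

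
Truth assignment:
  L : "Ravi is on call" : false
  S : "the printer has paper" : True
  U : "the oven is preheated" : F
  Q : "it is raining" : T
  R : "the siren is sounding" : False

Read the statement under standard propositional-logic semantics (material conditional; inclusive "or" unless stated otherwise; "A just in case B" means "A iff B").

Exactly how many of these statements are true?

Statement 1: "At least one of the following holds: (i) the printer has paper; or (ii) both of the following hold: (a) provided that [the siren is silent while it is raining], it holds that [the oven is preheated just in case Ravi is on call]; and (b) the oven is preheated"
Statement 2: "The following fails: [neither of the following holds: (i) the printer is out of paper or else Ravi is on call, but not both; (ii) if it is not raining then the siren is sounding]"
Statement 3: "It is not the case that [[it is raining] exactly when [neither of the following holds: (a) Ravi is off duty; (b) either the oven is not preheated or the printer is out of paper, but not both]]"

3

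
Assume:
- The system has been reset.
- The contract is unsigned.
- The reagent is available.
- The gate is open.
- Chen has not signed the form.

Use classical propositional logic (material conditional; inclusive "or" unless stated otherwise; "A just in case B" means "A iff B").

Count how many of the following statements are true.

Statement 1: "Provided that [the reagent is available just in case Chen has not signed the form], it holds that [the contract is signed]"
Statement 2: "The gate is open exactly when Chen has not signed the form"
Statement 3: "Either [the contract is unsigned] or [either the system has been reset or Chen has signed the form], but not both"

1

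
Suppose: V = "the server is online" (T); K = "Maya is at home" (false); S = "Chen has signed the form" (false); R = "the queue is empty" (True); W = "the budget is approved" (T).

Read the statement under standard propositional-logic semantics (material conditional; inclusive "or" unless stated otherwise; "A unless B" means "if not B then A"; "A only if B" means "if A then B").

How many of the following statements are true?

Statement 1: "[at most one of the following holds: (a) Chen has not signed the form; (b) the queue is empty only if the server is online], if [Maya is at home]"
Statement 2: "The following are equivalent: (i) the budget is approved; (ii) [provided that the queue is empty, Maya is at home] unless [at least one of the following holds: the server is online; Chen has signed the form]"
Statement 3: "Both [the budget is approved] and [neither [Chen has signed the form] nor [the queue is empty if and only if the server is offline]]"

3

Statement 1: Formalization: K -> (~S nand (R -> V))

~S = ~F = T
R -> V = T -> T = T
~S nand (R -> V) = T nand T = F
K -> (~S nand (R -> V)) = F -> F = T
So Statement 1 is true.

Statement 2: Formalization: W <-> ((R -> K) | (V | S))

R -> K = T -> F = F
V | S = T | F = T
(R -> K) | (V | S) = F | T = T
W <-> ((R -> K) | (V | S)) = T <-> T = T
Thus Statement 2 is true.

Statement 3: This is W & (S nor (R <-> ~V)).

~V = ~T = F
R <-> ~V = T <-> F = F
S nor (R <-> ~V) = F nor F = T
W & (S nor (R <-> ~V)) = T & T = T
Thus Statement 3 is true.

3 of the 3 statements are true.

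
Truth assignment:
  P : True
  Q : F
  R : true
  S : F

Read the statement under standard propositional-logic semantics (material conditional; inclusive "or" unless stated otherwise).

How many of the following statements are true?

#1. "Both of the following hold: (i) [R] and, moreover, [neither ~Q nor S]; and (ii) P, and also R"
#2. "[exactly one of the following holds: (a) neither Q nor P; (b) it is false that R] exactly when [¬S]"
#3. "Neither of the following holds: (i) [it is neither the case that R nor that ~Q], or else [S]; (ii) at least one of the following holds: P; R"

#1: This is (R ∧ (¬Q ↓ S)) ∧ (P ∧ R).

¬Q = ¬F = T
¬Q ↓ S = T ↓ F = F
R ∧ (¬Q ↓ S) = T ∧ F = F
P ∧ R = T ∧ T = T
(R ∧ (¬Q ↓ S)) ∧ (P ∧ R) = F ∧ T = F
Hence #1 is false.

#2: Parsed as ((Q ↓ P) ⊕ ¬R) ↔ ¬S

Q ↓ P = F ↓ T = F
¬R = ¬T = F
(Q ↓ P) ⊕ ¬R = F ⊕ F = F
¬S = ¬F = T
((Q ↓ P) ⊕ ¬R) ↔ ¬S = F ↔ T = F
So #2 is false.

#3: In symbols: ((R ↓ ¬Q) ∨ S) ↓ (P ∨ R)

¬Q = ¬F = T
R ↓ ¬Q = T ↓ T = F
(R ↓ ¬Q) ∨ S = F ∨ F = F
P ∨ R = T ∨ T = T
((R ↓ ¬Q) ∨ S) ↓ (P ∨ R) = F ↓ T = F
Thus #3 is false.

0 of the 3 statements are true (none).

0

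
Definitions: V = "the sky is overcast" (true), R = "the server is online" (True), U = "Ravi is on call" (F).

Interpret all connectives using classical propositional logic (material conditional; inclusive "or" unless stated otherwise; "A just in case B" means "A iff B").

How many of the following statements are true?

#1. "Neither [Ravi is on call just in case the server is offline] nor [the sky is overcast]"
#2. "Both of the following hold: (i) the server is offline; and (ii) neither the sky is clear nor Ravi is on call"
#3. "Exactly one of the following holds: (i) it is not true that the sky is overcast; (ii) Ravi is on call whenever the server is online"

#1: Formalization: (U iff not R) nor V

not R = not True = False
U iff not R = False iff False = True
(U iff not R) nor V = True nor True = False
Thus #1 is false.

#2: This is not R and (not V nor U).

not R = not True = False
not V = not True = False
not V nor U = False nor False = True
not R and (not V nor U) = False and True = False
So #2 is false.

#3: Formalization: not V xor (R -> U)

not V = not True = False
R -> U = True -> False = False
not V xor (R -> U) = False xor False = False
Thus #3 is false.

True statements: 0 (none).

0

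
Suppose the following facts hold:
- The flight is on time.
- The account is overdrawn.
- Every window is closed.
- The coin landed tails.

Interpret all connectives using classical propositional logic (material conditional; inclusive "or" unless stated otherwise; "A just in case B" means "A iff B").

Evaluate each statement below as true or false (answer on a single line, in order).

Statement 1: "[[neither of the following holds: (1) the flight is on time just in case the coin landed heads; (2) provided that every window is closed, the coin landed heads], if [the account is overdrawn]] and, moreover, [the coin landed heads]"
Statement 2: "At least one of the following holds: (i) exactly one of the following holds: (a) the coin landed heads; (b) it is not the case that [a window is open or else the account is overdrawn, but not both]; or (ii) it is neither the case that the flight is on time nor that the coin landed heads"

Statement 1 false, Statement 2 false

Let Q = "the account is overdrawn" (T), P = "the flight is delayed" (F), K = "the coin landed heads" (F), D = "a window is open" (F).

Statement 1: Parsed as (Q -> ((~P <-> K) nor (~D -> K))) & K

~P = ~F = T
~P <-> K = T <-> F = F
~D = ~F = T
~D -> K = T -> F = F
(~P <-> K) nor (~D -> K) = F nor F = T
Q -> ((~P <-> K) nor (~D -> K)) = T -> T = T
(Q -> ((~P <-> K) nor (~D -> K))) & K = T & F = F
So Statement 1 is false.

Statement 2: In symbols: (K xor ~(D xor Q)) | (~P nor K)

D xor Q = F xor T = T
~(D xor Q) = ~T = F
K xor ~(D xor Q) = F xor F = F
~P = ~F = T
~P nor K = T nor F = F
(K xor ~(D xor Q)) | (~P nor K) = F | F = F
Thus Statement 2 is false.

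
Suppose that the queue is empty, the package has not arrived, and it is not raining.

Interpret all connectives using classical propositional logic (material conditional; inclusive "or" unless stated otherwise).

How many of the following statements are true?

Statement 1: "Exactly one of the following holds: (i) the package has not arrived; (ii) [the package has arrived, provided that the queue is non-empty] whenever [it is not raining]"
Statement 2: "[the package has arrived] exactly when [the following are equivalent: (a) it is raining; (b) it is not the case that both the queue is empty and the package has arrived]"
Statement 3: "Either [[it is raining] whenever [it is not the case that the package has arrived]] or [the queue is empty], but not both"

2

Let N = "the package has arrived" (False), L = "it is raining" (False), W = "the queue is empty" (True).

Statement 1: In symbols: not N xor (not L -> (not W -> N))

not N = not False = True
not L = not False = True
not W = not True = False
not W -> N = False -> False = True
not L -> (not W -> N) = True -> True = True
not N xor (not L -> (not W -> N)) = True xor True = False
So Statement 1 is false.

Statement 2: Parsed as N iff (L iff (W nand N))

W nand N = True nand False = True
L iff (W nand N) = False iff True = False
N iff (L iff (W nand N)) = False iff False = True
Hence Statement 2 is true.

Statement 3: This is (not N -> L) xor W.

not N = not False = True
not N -> L = True -> False = False
(not N -> L) xor W = False xor True = True
So Statement 3 is true.

2 of the 3 statements are true.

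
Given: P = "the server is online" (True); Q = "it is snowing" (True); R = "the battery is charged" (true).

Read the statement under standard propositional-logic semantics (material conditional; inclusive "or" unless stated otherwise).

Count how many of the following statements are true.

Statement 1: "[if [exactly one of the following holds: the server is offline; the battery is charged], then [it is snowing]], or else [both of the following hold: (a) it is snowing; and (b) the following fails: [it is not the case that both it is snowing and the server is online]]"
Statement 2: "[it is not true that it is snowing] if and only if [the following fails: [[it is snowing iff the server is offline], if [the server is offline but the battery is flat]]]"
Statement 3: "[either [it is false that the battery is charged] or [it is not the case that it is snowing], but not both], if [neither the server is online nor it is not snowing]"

Statement 1: Formalization: ((~P xor R) -> Q) | (Q & ~(Q nand P))

~P = ~T = F
~P xor R = F xor T = T
(~P xor R) -> Q = T -> T = T
Q nand P = T nand T = F
~(Q nand P) = ~F = T
Q & ~(Q nand P) = T & T = T
((~P xor R) -> Q) | (Q & ~(Q nand P)) = T | T = T
Thus Statement 1 is true.

Statement 2: This is ~Q <-> ~((~P & ~R) -> (Q <-> ~P)).

~Q = ~T = F
~P = ~T = F
~R = ~T = F
~P & ~R = F & F = F
~P = ~T = F
Q <-> ~P = T <-> F = F
(~P & ~R) -> (Q <-> ~P) = F -> F = T
~((~P & ~R) -> (Q <-> ~P)) = ~T = F
~Q <-> ~((~P & ~R) -> (Q <-> ~P)) = F <-> F = T
Thus Statement 2 is true.

Statement 3: Formalization: (P nor ~Q) -> (~R xor ~Q)

~Q = ~T = F
P nor ~Q = T nor F = F
~R = ~T = F
~Q = ~T = F
~R xor ~Q = F xor F = F
(P nor ~Q) -> (~R xor ~Q) = F -> F = T
Thus Statement 3 is true.

True statements: 3 (Statement 1, Statement 2, Statement 3).

3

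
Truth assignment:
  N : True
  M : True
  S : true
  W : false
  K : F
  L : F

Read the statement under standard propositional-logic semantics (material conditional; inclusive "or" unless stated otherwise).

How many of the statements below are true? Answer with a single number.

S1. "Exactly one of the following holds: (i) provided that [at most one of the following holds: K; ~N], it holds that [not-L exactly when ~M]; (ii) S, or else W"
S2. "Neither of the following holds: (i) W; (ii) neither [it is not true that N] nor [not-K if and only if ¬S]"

S1: In symbols: ((K nand not N) -> (not L iff not M)) xor (S or W)

not N = not True = False
K nand not N = False nand False = True
not L = not False = True
not M = not True = False
not L iff not M = True iff False = False
(K nand not N) -> (not L iff not M) = True -> False = False
S or W = True or False = True
((K nand not N) -> (not L iff not M)) xor (S or W) = False xor True = True
Thus S1 is true.

S2: This is W nor (not N nor (not K iff not S)).

not N = not True = False
not K = not False = True
not S = not True = False
not K iff not S = True iff False = False
not N nor (not K iff not S) = False nor False = True
W nor (not N nor (not K iff not S)) = False nor True = False
Hence S2 is false.

True statements: 1 (S1).

1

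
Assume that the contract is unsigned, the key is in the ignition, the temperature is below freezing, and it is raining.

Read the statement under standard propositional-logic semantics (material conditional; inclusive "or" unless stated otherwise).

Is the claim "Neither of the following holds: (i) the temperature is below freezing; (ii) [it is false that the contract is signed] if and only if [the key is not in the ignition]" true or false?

false

Let R = "the temperature is below freezing" (True), P = "the contract is signed" (False), Q = "the key is in the ignition" (True).
Formalization: R nor (not P iff not Q)

not P = not False = True
not Q = not True = False
not P iff not Q = True iff False = False
R nor (not P iff not Q) = True nor False = False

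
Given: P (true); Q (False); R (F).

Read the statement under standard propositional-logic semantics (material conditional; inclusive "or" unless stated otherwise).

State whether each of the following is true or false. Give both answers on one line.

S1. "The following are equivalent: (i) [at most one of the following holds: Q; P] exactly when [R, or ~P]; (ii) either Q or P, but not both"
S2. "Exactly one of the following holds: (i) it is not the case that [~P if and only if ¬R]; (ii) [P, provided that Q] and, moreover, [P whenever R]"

S1 False; S2 False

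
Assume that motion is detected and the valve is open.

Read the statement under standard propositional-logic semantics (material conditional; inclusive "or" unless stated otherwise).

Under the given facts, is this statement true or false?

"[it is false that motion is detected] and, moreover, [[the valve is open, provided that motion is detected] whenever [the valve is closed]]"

The statement is false.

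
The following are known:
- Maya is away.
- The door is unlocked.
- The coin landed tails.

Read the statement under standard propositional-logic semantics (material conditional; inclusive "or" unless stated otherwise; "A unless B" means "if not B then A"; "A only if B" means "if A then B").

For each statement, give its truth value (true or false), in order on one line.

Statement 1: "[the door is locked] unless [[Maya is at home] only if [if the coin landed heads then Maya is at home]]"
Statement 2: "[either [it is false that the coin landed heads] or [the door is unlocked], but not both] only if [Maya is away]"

Let L = "the door is locked" (F), G = "Maya is at home" (F), V = "the coin landed heads" (F).

Statement 1: Formalization: L ∨ (G → (V → G))

V → G = F → F = T
G → (V → G) = F → T = T
L ∨ (G → (V → G)) = F ∨ T = T
Thus Statement 1 is true.

Statement 2: This is (¬V ⊕ ¬L) → ¬G.

¬V = ¬F = T
¬L = ¬F = T
¬V ⊕ ¬L = T ⊕ T = F
¬G = ¬F = T
(¬V ⊕ ¬L) → ¬G = F → T = T
So Statement 2 is true.

Statement 1 true, Statement 2 true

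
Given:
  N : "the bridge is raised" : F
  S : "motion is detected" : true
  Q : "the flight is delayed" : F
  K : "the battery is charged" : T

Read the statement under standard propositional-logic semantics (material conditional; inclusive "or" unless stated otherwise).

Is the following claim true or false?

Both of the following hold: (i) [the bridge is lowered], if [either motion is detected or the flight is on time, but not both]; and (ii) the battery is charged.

True

In symbols: ((S ⊕ ¬Q) → ¬N) ∧ K

¬Q = ¬F = T
S ⊕ ¬Q = T ⊕ T = F
¬N = ¬F = T
(S ⊕ ¬Q) → ¬N = F → T = T
((S ⊕ ¬Q) → ¬N) ∧ K = T ∧ T = T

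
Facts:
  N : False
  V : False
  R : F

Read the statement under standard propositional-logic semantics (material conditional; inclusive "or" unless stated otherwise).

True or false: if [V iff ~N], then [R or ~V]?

Values: V=False, N=False, R=False.
Parsed as (V iff not N) -> (R or not V)

not N = not False = True
V iff not N = False iff True = False
not V = not False = True
R or not V = False or True = True
(V iff not N) -> (R or not V) = False -> True = True

The statement is true.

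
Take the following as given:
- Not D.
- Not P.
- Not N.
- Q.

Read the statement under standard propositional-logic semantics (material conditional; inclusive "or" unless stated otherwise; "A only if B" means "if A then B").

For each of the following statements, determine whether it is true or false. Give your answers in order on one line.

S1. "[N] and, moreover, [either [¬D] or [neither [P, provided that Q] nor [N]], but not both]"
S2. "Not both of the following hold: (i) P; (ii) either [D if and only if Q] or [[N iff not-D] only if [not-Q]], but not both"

S1 False, S2 True

S1: In symbols: N and (not D xor ((Q -> P) nor N))

not D = not False = True
Q -> P = True -> False = False
(Q -> P) nor N = False nor False = True
not D xor ((Q -> P) nor N) = True xor True = False
N and (not D xor ((Q -> P) nor N)) = False and False = False
So S1 is false.

S2: This is P nand ((D iff Q) xor ((N iff not D) -> not Q)).

D iff Q = False iff True = False
not D = not False = True
N iff not D = False iff True = False
not Q = not True = False
(N iff not D) -> not Q = False -> False = True
(D iff Q) xor ((N iff not D) -> not Q) = False xor True = True
P nand ((D iff Q) xor ((N iff not D) -> not Q)) = False nand True = True
So S2 is true.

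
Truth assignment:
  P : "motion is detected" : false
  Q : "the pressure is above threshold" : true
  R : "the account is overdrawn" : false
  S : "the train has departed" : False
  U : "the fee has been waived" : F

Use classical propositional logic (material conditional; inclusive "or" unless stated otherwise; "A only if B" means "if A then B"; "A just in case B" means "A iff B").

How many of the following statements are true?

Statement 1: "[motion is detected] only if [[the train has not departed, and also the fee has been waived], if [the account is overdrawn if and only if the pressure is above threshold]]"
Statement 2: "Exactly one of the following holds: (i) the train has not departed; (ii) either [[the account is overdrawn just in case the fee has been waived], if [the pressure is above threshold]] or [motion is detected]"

Statement 1: This is P -> ((R <-> Q) -> (~S & U)).

R <-> Q = F <-> T = F
~S = ~F = T
~S & U = T & F = F
(R <-> Q) -> (~S & U) = F -> F = T
P -> ((R <-> Q) -> (~S & U)) = F -> T = T
Hence Statement 1 is true.

Statement 2: This is ~S xor ((Q -> (R <-> U)) | P).

~S = ~F = T
R <-> U = F <-> F = T
Q -> (R <-> U) = T -> T = T
(Q -> (R <-> U)) | P = T | F = T
~S xor ((Q -> (R <-> U)) | P) = T xor T = F
Thus Statement 2 is false.

True statements: 1 (Statement 1).

1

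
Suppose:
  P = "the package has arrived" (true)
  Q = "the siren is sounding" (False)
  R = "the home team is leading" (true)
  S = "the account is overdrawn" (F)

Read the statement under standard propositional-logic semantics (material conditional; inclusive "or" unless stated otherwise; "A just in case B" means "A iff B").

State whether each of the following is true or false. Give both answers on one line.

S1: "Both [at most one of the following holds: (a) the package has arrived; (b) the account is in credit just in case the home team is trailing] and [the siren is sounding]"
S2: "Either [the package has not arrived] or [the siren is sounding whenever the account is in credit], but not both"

S1 False, S2 False

S1: This is (P ↑ (¬S ↔ ¬R)) ∧ Q.

¬S = ¬F = T
¬R = ¬T = F
¬S ↔ ¬R = T ↔ F = F
P ↑ (¬S ↔ ¬R) = T ↑ F = T
(P ↑ (¬S ↔ ¬R)) ∧ Q = T ∧ F = F
Hence S1 is false.

S2: In symbols: ¬P ⊕ (¬S → Q)

¬P = ¬T = F
¬S = ¬F = T
¬S → Q = T → F = F
¬P ⊕ (¬S → Q) = F ⊕ F = F
Thus S2 is false.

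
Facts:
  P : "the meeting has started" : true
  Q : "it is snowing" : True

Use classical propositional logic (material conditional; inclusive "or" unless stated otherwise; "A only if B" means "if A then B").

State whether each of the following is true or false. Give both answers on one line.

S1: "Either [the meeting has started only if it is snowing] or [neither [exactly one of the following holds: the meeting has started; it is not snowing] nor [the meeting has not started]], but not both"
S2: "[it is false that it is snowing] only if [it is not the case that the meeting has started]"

S1: Formalization: (P -> Q) xor ((P xor ~Q) nor ~P)

P -> Q = T -> T = T
~Q = ~T = F
P xor ~Q = T xor F = T
~P = ~T = F
(P xor ~Q) nor ~P = T nor F = F
(P -> Q) xor ((P xor ~Q) nor ~P) = T xor F = T
Thus S1 is true.

S2: This is ~Q -> ~P.

~Q = ~T = F
~P = ~T = F
~Q -> ~P = F -> F = T
Hence S2 is true.

S1 true, S2 true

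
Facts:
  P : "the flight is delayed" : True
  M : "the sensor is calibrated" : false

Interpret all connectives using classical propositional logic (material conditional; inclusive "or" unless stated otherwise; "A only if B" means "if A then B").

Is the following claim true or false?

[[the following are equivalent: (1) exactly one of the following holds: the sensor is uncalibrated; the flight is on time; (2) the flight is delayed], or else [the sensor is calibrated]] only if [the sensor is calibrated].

The statement is false.

Values: M=F, P=T.
This is (((~M xor ~P) <-> P) | M) -> M.

~M = ~F = T
~P = ~T = F
~M xor ~P = T xor F = T
(~M xor ~P) <-> P = T <-> T = T
((~M xor ~P) <-> P) | M = T | F = T
(((~M xor ~P) <-> P) | M) -> M = T -> F = F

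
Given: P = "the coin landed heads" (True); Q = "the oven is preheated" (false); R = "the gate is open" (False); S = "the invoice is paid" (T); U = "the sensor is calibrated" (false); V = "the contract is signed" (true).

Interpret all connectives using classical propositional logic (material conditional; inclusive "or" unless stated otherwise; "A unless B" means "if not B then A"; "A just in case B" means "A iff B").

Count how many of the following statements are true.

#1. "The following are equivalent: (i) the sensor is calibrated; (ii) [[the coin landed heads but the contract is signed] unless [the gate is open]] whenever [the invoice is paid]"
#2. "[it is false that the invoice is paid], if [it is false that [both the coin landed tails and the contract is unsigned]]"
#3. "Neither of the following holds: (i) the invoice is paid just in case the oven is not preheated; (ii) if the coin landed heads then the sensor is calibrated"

#1: Parsed as U <-> (S -> ((P & V) | R))

P & V = T & T = T
(P & V) | R = T | F = T
S -> ((P & V) | R) = T -> T = T
U <-> (S -> ((P & V) | R)) = F <-> T = F
So #1 is false.

#2: This is ~(~P & ~V) -> ~S.

~P = ~T = F
~V = ~T = F
~P & ~V = F & F = F
~(~P & ~V) = ~F = T
~S = ~T = F
~(~P & ~V) -> ~S = T -> F = F
So #2 is false.

#3: Parsed as (S <-> ~Q) nor (P -> U)

~Q = ~F = T
S <-> ~Q = T <-> T = T
P -> U = T -> F = F
(S <-> ~Q) nor (P -> U) = T nor F = F
Thus #3 is false.

0 of the 3 statements are true (none).

0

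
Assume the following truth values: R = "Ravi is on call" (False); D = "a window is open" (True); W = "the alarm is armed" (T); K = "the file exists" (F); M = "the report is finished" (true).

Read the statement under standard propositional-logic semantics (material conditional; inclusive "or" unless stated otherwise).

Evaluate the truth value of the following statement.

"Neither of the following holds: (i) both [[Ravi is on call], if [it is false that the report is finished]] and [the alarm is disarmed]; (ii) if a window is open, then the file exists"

true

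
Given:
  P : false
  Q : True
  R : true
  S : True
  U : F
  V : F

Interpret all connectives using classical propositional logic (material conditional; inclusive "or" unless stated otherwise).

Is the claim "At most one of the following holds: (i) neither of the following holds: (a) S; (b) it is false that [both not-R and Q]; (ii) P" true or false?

The statement is true.

In symbols: (S nor not (not R and Q)) nand P

not R = not True = False
not R and Q = False and True = False
not (not R and Q) = not False = True
S nor not (not R and Q) = True nor True = False
(S nor not (not R and Q)) nand P = False nand False = True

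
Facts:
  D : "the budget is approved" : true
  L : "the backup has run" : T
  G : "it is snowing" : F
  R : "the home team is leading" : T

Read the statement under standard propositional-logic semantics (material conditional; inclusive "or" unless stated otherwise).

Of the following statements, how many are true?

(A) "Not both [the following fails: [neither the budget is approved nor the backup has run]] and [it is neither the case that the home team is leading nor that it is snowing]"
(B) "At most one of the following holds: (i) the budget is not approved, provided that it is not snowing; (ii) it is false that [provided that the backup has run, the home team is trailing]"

(A): In symbols: ¬(D ↓ L) ↑ (R ↓ G)

D ↓ L = T ↓ T = F
¬(D ↓ L) = ¬F = T
R ↓ G = T ↓ F = F
¬(D ↓ L) ↑ (R ↓ G) = T ↑ F = T
So (A) is true.

(B): Parsed as (¬G → ¬D) ↑ ¬(L → ¬R)

¬G = ¬F = T
¬D = ¬T = F
¬G → ¬D = T → F = F
¬R = ¬T = F
L → ¬R = T → F = F
¬(L → ¬R) = ¬F = T
(¬G → ¬D) ↑ ¬(L → ¬R) = F ↑ T = T
Thus (B) is true.

2 of the 2 statements are true ((A), (B)).

2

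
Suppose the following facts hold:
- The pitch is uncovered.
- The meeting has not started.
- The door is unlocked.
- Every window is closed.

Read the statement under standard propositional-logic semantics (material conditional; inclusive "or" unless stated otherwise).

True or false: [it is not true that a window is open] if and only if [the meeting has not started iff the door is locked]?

Let S = "a window is open" (F), Q = "the meeting has started" (F), R = "the door is locked" (F).
In symbols: ¬S ↔ (¬Q ↔ R)

¬S = ¬F = T
¬Q = ¬F = T
¬Q ↔ R = T ↔ F = F
¬S ↔ (¬Q ↔ R) = T ↔ F = F

False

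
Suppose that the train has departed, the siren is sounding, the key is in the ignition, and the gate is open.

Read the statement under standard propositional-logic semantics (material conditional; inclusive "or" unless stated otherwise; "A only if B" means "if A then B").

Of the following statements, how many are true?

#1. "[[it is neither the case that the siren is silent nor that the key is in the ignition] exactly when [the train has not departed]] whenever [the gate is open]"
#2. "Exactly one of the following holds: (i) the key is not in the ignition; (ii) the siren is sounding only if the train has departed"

2

Let M = "the gate is open" (T), W = "the siren is sounding" (T), G = "the key is in the ignition" (T), Q = "the train has departed" (T).

#1: Formalization: M -> ((~W nor G) <-> ~Q)

~W = ~T = F
~W nor G = F nor T = F
~Q = ~T = F
(~W nor G) <-> ~Q = F <-> F = T
M -> ((~W nor G) <-> ~Q) = T -> T = T
Hence #1 is true.

#2: Parsed as ~G xor (W -> Q)

~G = ~T = F
W -> Q = T -> T = T
~G xor (W -> Q) = F xor T = T
Thus #2 is true.

2 of the 2 statements are true.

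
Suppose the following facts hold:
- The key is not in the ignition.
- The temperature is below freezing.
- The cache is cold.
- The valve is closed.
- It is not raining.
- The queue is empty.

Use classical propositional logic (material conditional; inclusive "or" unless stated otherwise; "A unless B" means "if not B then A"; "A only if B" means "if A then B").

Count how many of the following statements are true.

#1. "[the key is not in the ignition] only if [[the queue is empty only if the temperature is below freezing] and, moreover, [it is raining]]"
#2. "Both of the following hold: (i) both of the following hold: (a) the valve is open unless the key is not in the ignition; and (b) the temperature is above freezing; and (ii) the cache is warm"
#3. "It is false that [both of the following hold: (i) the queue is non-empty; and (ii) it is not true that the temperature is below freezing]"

Let P = "the key is in the ignition" (False), V = "the queue is empty" (True), Q = "the temperature is below freezing" (True), U = "it is raining" (False), S = "the valve is open" (False), R = "the cache is warm" (False).

#1: Formalization: not P -> ((V -> Q) and U)

not P = not False = True
V -> Q = True -> True = True
(V -> Q) and U = True and False = False
not P -> ((V -> Q) and U) = True -> False = False
Thus #1 is false.

#2: Formalization: ((S or not P) and not Q) and R

not P = not False = True
S or not P = False or True = True
not Q = not True = False
(S or not P) and not Q = True and False = False
((S or not P) and not Q) and R = False and False = False
Hence #2 is false.

#3: This is not (not V and not Q).

not V = not True = False
not Q = not True = False
not V and not Q = False and False = False
not (not V and not Q) = not False = True
Hence #3 is true.

1 of the 3 statements is true (#3).

1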